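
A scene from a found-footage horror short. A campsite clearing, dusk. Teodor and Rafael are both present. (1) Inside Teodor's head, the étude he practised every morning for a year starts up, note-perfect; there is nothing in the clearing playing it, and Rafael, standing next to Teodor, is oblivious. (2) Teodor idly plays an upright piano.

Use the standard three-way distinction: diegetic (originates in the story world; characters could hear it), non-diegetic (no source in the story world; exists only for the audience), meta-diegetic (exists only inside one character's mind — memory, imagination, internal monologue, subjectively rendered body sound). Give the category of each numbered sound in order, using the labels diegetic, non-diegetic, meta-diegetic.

meta-diegetic, diegetic

(1) is meta-diegetic: remembered music, private to Teodor — Rafael is oblivious because it isn't in the room.
(2) a character is playing an upright piano on screen → diegetic.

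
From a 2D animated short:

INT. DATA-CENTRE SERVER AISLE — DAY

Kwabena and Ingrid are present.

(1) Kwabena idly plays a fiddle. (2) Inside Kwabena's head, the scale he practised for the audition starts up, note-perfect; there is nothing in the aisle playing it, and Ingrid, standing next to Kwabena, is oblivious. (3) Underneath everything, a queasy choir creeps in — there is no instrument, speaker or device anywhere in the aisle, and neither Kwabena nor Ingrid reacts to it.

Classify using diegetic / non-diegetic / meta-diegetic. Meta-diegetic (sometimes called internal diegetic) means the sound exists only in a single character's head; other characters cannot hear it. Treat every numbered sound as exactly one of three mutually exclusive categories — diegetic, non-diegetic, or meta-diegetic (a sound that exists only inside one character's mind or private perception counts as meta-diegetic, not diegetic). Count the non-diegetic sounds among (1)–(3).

(1) Kwabena is producing the music live, in the story world → diegetic.
(2) is meta-diegetic: remembered music, private to Kwabena — Ingrid is oblivious because it isn't in the room.
(3) is non-diegetic: it has no source in the story world and no character can hear it — it's underscore.
Non-diegetic: (3) — that's 1.

1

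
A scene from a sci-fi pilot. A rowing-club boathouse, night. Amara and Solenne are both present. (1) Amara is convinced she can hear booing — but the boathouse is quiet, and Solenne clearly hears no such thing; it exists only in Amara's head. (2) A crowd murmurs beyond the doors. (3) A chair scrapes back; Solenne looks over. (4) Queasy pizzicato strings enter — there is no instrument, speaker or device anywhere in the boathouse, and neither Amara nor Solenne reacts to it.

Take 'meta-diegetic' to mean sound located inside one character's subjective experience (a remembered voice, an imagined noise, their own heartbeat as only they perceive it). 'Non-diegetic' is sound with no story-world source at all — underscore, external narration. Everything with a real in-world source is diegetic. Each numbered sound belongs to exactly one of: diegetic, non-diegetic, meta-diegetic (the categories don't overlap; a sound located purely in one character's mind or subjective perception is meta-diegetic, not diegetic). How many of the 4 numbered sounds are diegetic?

Sound (1): the sound is imagined by Amara; nothing in the story world is producing it and Solenne can't hear it, so meta-diegetic.
(2) is diegetic: it's the actual ambient sound of the location.
Sound (3): the sound comes from a chair physically present in the location, so diegetic.
Sound (4): nothing in the boathouse produces it and the characters don't hear it — pure soundtrack, so non-diegetic.
So 2 of the 4 are diegetic: (2), (3).

2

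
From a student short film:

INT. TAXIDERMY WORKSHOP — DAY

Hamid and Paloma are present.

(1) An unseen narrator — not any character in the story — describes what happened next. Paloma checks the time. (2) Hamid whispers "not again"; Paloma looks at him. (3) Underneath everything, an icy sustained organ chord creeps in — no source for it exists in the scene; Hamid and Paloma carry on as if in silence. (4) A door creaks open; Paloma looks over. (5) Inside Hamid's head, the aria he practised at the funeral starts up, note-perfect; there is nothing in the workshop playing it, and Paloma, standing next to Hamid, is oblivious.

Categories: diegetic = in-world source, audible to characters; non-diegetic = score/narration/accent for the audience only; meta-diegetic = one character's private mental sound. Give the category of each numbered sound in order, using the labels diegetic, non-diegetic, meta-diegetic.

non-diegetic, diegetic, non-diegetic, diegetic, meta-diegetic

(1) commentary laid over the scene from outside the fiction → non-diegetic.
(2) Hamid is a character speaking aloud in the scene → diegetic.
(3) is non-diegetic: nothing in the workshop produces it and the characters don't hear it — pure soundtrack.
Sound (4): an in-world source (a door); characters could hear it, so diegetic.
(5) is meta-diegetic: remembered music, private to Hamid — Paloma is oblivious because it isn't in the room.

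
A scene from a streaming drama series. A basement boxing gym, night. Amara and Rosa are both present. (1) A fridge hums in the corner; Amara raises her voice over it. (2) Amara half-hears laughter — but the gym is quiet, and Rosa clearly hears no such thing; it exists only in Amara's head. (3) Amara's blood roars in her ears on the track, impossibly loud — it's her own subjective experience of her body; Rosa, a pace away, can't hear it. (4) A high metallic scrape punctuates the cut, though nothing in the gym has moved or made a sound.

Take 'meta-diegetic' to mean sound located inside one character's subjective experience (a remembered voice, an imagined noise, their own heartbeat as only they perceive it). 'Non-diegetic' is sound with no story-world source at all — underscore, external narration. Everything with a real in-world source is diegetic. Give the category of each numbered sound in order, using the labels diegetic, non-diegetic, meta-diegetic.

diegetic, meta-diegetic, meta-diegetic, non-diegetic

Sound (1): ambient/room sound belonging to the story's physical space, so diegetic.
Sound (2): subjective to Amara: the gym is silent and Rosa hears nothing, so meta-diegetic.
(3) is meta-diegetic: point-of-audition from inside Amara's body; not a sound in the room.
(4) nothing in the scene produces it; it's an accent added for the audience → non-diegetic.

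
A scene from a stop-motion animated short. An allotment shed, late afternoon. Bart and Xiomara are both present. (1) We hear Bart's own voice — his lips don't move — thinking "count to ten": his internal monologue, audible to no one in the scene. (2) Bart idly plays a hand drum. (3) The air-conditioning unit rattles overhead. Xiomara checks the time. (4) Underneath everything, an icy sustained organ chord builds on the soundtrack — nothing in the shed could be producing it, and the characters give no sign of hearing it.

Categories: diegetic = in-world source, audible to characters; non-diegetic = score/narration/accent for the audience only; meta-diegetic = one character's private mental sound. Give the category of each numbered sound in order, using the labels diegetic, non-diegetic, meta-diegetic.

(1) is meta-diegetic: Bart's thought-voice: a private mental sound no other character can hear.
(2) is diegetic: a character is playing a hand drum on screen.
(3) it's the actual ambient sound of the location → diegetic.
Sound (4): score with no on-screen or off-screen source; it exists for the audience alone, so non-diegetic.

meta-diegetic, diegetic, diegetic, non-diegetic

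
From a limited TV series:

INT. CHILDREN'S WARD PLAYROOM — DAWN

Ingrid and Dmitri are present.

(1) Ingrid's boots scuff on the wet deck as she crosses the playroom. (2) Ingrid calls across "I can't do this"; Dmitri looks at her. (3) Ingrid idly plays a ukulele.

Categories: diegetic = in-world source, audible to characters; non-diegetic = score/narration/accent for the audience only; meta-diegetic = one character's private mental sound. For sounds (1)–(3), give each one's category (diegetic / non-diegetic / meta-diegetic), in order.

(1) it's the physical sound of Ingrid moving in the space → diegetic.
Sound (2): spoken by a character present in the story world, so diegetic.
(3) is diegetic: the instrument and the performer are both in the scene.

diegetic, diegetic, diegetic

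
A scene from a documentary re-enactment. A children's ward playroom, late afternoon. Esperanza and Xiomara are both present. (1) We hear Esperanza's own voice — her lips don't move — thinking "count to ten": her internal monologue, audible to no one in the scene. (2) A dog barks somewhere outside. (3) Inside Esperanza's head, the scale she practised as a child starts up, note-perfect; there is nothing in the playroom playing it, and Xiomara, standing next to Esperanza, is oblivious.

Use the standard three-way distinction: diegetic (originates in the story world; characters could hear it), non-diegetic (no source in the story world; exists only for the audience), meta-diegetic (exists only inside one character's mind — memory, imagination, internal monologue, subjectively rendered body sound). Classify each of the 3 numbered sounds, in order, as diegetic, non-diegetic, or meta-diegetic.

(1) is meta-diegetic: it's Esperanza's unspoken thought, heard only by the audience via her subjectivity.
Sound (2): an in-world source (a dog); characters could hear it, so diegetic.
(3) is meta-diegetic: it lives in Esperanza's subjectivity, not in the playroom.

meta-diegetic, diegetic, meta-diegetic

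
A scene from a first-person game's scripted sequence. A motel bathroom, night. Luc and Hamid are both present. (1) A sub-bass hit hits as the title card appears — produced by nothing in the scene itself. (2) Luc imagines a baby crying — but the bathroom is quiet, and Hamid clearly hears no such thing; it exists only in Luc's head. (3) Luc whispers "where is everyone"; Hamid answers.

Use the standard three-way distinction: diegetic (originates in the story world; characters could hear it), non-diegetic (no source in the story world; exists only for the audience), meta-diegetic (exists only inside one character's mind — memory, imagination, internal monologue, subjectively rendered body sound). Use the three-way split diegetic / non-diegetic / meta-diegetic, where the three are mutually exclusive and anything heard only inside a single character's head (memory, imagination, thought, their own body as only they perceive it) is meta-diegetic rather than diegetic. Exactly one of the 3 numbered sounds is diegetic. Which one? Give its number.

(1) is non-diegetic: it's a sound-design accent with no in-world source; no one in the scene can hear it.
(2) subjective to Luc: the bathroom is silent and Hamid hears nothing → meta-diegetic.
(3) on-screen dialogue — Luc speaks and Hamid is there to hear → diegetic.
Only (3) is diegetic.

3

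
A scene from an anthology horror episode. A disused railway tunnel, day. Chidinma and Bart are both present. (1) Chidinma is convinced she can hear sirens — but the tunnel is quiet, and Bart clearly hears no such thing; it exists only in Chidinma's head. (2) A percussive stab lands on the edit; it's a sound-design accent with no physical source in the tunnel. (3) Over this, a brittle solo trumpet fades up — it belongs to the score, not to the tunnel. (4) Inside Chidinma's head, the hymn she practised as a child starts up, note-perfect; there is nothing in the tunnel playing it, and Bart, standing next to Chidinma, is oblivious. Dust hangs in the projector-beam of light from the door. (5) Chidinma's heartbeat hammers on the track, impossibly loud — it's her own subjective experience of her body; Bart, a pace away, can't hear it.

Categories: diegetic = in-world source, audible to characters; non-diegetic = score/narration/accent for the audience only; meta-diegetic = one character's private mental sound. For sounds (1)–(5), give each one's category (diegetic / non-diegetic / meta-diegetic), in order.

(1) is meta-diegetic: the sound is imagined by Chidinma; nothing in the story world is producing it and Bart can't hear it.
(2) an editorial stinger — it belongs to the cut, not the story world → non-diegetic.
Sound (3): nothing in the tunnel produces it and the characters don't hear it — pure soundtrack, so non-diegetic.
(4) is meta-diegetic: it lives in Chidinma's subjectivity, not in the tunnel.
(5) point-of-audition from inside Chidinma's body; not a sound in the room → meta-diegetic.

meta-diegetic, non-diegetic, non-diegetic, meta-diegetic, meta-diegetic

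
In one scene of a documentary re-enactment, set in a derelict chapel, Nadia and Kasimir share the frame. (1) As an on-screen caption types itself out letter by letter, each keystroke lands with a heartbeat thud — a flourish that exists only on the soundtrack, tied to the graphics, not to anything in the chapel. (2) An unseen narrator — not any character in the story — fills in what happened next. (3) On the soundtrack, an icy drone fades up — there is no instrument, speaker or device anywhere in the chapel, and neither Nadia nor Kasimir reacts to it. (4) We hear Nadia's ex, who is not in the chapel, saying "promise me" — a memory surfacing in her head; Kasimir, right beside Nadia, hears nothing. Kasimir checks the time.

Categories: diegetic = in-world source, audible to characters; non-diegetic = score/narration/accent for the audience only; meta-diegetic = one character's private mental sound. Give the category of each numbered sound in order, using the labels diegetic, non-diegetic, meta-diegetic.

(1) is non-diegetic: the caption isn't part of the story world, so neither is the sound tied to it.
(2) is non-diegetic: commentary laid over the scene from outside the fiction.
(3) is non-diegetic: nothing in the chapel produces it and the characters don't hear it — pure soundtrack.
Sound (4): the voice is a memory playing only inside Nadia's mind; Kasimir can't hear it, so meta-diegetic.

non-diegetic, non-diegetic, non-diegetic, meta-diegetic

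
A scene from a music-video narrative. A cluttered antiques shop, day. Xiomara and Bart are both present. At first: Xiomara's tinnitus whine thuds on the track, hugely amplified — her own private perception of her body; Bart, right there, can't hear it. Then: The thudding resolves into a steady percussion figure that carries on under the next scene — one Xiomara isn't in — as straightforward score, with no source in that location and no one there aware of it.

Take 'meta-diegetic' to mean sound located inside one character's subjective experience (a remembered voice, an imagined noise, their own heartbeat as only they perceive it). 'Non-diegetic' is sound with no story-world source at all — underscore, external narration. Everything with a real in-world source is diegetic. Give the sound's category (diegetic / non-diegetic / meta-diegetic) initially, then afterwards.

meta-diegetic, non-diegetic

Initially: it's Xiomara's subjective body sound, inaudible to Bart → meta-diegetic.
Afterwards: detached from Xiomara and playing as sourceless score over a scene she isn't in — for the audience only → non-diegetic.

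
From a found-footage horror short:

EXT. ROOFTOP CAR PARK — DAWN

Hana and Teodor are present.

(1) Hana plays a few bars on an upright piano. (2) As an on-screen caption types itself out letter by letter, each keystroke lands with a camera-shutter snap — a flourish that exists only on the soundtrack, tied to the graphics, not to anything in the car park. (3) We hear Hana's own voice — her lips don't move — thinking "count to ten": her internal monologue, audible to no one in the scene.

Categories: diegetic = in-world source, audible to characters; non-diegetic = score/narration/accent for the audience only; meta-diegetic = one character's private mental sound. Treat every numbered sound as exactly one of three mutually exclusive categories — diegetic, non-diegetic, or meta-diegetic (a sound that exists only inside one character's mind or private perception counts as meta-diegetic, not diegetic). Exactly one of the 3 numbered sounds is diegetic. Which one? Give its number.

1

(1) the instrument and the performer are both in the scene → diegetic.
Sound (2): the caption isn't part of the story world, so neither is the sound tied to it, so non-diegetic.
Sound (3): internal monologue — inside Hana's mind, not spoken into the scene, so meta-diegetic.
Only (1) is diegetic.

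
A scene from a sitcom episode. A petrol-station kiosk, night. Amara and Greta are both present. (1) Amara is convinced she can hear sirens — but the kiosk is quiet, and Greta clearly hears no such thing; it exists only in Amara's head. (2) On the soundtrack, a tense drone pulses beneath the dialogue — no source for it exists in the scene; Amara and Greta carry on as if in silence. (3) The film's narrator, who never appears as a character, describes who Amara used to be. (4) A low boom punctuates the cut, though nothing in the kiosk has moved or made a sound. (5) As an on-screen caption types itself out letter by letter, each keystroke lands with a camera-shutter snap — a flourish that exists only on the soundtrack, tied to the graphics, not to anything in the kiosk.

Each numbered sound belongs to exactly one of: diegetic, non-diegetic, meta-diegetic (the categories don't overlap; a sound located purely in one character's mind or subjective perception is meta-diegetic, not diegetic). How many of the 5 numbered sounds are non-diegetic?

(1) is meta-diegetic: the sound is imagined by Amara; nothing in the story world is producing it and Greta can't hear it.
(2) is non-diegetic: it has no source in the story world and no character can hear it — it's underscore.
(3) the narrator exists outside the story world, addressing only the audience → non-diegetic.
Sound (4): nothing in the scene produces it; it's an accent added for the audience, so non-diegetic.
Sound (5): sound married to a title/caption — outside the diegesis by definition, so non-diegetic.
So 4 of the 5 are non-diegetic: (2), (3), (4), (5).

4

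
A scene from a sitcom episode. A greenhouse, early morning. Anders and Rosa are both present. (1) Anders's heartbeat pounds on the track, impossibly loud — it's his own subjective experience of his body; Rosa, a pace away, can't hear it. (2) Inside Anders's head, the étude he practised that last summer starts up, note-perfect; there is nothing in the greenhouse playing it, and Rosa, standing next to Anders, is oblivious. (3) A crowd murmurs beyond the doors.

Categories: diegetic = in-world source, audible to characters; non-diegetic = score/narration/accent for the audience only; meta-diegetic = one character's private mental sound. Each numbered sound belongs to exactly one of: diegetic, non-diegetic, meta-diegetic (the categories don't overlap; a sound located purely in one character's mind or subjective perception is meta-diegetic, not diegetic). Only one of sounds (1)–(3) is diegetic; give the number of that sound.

(1) is meta-diegetic: it's Anders's internal bodily sensation rendered as sound; only Anders 'hears' it.
Sound (2): the music is a memory playing inside Anders's mind alone; no real-world source, Rosa can't hear it, so meta-diegetic.
(3) ambient/room sound belonging to the story's physical space → diegetic.
Only (3) is diegetic.

3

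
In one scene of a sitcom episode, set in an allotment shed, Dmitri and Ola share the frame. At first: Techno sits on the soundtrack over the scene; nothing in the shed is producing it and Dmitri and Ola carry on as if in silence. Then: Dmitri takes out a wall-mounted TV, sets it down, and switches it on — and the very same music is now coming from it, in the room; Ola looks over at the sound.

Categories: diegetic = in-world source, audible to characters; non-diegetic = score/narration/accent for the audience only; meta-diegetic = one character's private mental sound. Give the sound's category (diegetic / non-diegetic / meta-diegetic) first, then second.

First: no in-world source exists and no character can hear it — underscore → non-diegetic.
Second: a wall-mounted TV is now a real source in the story world and the characters hear it → diegetic.

non-diegetic, diegetic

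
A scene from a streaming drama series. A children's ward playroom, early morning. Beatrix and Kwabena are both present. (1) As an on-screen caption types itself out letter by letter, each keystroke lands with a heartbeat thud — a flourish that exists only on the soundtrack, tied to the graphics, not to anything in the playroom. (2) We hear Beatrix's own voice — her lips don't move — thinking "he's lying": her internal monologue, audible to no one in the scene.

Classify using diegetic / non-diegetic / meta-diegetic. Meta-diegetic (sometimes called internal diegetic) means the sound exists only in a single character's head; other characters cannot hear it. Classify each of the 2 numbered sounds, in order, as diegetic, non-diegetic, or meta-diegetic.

(1) is non-diegetic: the caption isn't part of the story world, so neither is the sound tied to it.
Sound (2): Beatrix's thought-voice: a private mental sound no other character can hear, so meta-diegetic.

non-diegetic, meta-diegetic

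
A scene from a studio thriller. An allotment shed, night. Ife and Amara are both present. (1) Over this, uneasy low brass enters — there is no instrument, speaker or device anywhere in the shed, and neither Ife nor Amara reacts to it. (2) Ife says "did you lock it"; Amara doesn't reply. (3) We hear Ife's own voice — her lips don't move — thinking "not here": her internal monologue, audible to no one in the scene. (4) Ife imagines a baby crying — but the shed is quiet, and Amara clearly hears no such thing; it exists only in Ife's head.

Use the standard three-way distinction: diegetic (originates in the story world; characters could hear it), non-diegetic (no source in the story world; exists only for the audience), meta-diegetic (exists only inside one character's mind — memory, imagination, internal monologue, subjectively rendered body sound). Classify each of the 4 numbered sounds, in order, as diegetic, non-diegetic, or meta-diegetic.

(1) it has no source in the story world and no character can hear it — it's underscore → non-diegetic.
Sound (2): spoken by a character present in the story world, so diegetic.
Sound (3): internal monologue — inside Ife's mind, not spoken into the scene, so meta-diegetic.
(4) subjective to Ife: the shed is silent and Amara hears nothing → meta-diegetic.

non-diegetic, diegetic, meta-diegetic, meta-diegetic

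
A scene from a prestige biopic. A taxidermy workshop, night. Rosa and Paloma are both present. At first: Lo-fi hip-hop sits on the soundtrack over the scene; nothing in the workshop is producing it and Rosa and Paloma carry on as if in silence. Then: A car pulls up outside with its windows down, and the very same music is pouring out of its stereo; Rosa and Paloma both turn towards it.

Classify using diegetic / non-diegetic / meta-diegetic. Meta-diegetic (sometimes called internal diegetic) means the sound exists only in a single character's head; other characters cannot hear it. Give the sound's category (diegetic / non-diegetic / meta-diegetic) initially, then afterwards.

non-diegetic, diegetic

Initially: no in-world source exists and no character can hear it — underscore → non-diegetic.
Afterwards: the car stereo is now a real source in the story world and the characters hear it → diegetic.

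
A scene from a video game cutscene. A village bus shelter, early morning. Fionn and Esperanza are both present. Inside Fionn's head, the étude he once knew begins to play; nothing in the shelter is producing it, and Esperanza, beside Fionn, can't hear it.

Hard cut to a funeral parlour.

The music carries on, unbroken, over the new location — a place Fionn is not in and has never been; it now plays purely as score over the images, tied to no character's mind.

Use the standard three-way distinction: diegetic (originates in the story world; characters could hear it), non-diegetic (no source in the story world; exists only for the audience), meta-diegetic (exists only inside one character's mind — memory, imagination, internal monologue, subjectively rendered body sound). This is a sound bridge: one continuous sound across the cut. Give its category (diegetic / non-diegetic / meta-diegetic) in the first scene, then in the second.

meta-diegetic, non-diegetic

Scene one: the music exists only inside Fionn's mind; Esperanza can't hear it → meta-diegetic.
Scene two: it's detached from Fionn entirely and plays over unrelated images with no in-world source — conventional underscore → non-diegetic.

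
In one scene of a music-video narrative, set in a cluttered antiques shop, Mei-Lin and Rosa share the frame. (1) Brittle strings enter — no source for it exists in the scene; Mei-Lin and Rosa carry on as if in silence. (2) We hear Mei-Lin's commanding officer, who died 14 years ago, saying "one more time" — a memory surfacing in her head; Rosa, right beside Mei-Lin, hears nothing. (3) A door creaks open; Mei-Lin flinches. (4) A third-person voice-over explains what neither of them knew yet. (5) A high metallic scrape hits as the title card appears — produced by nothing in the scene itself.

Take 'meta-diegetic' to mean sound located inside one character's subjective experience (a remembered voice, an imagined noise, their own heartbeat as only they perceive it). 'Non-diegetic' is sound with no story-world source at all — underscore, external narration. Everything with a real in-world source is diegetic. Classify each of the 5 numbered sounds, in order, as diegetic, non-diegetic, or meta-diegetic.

(1) score with no on-screen or off-screen source; it exists for the audience alone → non-diegetic.
(2) a remembered line, private to Mei-Lin — not present in the room, not audible to Rosa → meta-diegetic.
Sound (3): a door is a real object/event in the scene's world, so diegetic.
Sound (4): the narrator exists outside the story world, addressing only the audience, so non-diegetic.
(5) is non-diegetic: it's a sound-design accent with no in-world source; no one in the scene can hear it.

non-diegetic, meta-diegetic, diegetic, non-diegetic, non-diegetic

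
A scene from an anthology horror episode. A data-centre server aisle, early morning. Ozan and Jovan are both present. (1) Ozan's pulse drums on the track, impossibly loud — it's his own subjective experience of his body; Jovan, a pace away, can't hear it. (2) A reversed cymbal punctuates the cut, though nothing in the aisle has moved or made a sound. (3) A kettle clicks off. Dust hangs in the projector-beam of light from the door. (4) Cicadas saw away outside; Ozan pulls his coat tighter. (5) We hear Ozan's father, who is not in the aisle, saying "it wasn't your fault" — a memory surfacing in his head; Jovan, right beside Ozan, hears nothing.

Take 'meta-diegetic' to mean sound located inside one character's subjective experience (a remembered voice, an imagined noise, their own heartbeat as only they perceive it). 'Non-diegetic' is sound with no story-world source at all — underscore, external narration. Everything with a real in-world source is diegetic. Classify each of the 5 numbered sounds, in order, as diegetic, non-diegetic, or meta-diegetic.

(1) it's Ozan's internal bodily sensation rendered as sound; only Ozan 'hears' it → meta-diegetic.
(2) nothing in the scene produces it; it's an accent added for the audience → non-diegetic.
(3) the sound comes from a kettle physically present in the location → diegetic.
(4) is diegetic: ambient/room sound belonging to the story's physical space.
(5) it's Ozan's recollection rendered as sound; the other character can't hear it → meta-diegetic.

meta-diegetic, non-diegetic, diegetic, diegetic, meta-diegetic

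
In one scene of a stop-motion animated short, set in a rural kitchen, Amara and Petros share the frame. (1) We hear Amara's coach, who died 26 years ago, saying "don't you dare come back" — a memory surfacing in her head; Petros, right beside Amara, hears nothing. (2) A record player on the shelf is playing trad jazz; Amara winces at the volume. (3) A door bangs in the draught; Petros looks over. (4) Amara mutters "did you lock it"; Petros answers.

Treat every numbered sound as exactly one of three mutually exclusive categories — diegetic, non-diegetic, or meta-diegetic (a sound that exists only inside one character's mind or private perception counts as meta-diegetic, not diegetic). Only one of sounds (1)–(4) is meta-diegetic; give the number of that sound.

1

Sound (1): a remembered line, private to Amara — not present in the room, not audible to Petros, so meta-diegetic.
Sound (2): a record player is a physical source in the scene and Amara reacts to it, so diegetic.
(3) the sound comes from a door physically present in the location → diegetic.
(4) is diegetic: Amara is a character speaking aloud in the scene.
Only (1) is meta-diegetic.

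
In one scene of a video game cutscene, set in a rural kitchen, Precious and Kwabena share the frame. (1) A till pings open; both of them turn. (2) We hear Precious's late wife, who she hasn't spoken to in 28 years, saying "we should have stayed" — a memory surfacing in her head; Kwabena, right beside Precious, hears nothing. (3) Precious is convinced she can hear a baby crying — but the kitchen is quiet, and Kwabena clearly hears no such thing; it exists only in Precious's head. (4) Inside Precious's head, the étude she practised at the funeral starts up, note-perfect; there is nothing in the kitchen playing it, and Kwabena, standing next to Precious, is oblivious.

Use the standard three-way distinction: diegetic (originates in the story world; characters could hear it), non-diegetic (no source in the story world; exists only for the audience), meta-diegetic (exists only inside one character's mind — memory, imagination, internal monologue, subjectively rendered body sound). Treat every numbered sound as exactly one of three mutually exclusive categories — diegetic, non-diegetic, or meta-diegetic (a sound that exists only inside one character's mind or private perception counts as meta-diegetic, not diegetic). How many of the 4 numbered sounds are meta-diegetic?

3

(1) is diegetic: an in-world source (a till); characters could hear it.
(2) is meta-diegetic: a remembered line, private to Precious — not present in the room, not audible to Kwabena.
Sound (3): Precious alone 'hears' it — an imagined sound, not present in the space, so meta-diegetic.
Sound (4): it lives in Precious's subjectivity, not in the kitchen, so meta-diegetic.
So 3 of the 4 are meta-diegetic: (2), (3), (4).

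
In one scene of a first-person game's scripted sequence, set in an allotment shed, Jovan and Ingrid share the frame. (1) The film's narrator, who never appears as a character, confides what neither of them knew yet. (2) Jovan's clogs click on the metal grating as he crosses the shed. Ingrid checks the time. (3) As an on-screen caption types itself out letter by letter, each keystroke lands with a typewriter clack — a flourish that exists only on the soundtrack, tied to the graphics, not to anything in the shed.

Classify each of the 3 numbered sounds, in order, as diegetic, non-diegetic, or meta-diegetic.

non-diegetic, diegetic, non-diegetic

(1) is non-diegetic: the narrator exists outside the story world, addressing only the audience.
(2) it's the physical sound of Jovan moving in the space → diegetic.
(3) is non-diegetic: it accompanies on-screen graphics, not anything inside the story world.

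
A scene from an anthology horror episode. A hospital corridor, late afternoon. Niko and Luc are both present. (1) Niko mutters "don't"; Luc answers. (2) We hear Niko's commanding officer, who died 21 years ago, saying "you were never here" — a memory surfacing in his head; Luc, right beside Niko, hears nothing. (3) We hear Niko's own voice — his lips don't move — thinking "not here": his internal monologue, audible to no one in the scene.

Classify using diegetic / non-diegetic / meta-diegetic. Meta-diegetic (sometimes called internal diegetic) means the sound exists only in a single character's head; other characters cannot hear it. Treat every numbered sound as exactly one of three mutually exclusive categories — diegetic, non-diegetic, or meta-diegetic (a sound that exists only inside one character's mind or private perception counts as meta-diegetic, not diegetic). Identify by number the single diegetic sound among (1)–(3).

1

Sound (1): on-screen dialogue — Niko speaks and Luc is there to hear, so diegetic.
(2) the voice is a memory playing only inside Niko's mind; Luc can't hear it → meta-diegetic.
(3) is meta-diegetic: internal monologue — inside Niko's mind, not spoken into the scene.
Only (1) is diegetic.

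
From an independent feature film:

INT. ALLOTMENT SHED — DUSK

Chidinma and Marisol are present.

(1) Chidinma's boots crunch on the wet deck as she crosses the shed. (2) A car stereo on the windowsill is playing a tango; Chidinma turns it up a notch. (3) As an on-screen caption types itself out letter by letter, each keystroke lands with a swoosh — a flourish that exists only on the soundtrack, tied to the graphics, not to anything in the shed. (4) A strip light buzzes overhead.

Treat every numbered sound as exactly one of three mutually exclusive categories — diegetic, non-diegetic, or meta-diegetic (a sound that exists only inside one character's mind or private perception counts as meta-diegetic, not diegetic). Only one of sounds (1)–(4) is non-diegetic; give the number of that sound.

(1) it's the physical sound of Chidinma moving in the space → diegetic.
(2) the music comes from an on-screen device that Chidinma responds to → diegetic.
(3) it accompanies on-screen graphics, not anything inside the story world → non-diegetic.
(4) is diegetic: it's the actual ambient sound of the location.
Only (3) is non-diegetic.

3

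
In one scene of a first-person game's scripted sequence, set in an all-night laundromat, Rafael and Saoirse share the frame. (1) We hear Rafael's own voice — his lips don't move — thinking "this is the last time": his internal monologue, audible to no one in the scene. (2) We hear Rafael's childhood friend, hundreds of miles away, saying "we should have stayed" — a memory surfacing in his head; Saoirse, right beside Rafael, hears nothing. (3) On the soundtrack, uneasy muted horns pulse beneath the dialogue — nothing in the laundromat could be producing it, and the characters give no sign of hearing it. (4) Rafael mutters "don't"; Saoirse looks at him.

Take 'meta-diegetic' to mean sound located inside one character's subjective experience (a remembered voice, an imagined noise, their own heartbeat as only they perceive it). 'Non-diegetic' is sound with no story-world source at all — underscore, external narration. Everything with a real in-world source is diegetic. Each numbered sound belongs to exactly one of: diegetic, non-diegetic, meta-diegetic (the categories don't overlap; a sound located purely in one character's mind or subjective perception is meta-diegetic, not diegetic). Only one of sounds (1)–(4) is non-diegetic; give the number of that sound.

Sound (1): internal monologue — inside Rafael's mind, not spoken into the scene, so meta-diegetic.
(2) it's Rafael's recollection rendered as sound; the other character can't hear it → meta-diegetic.
Sound (3): score with no on-screen or off-screen source; it exists for the audience alone, so non-diegetic.
Sound (4): Rafael is a character speaking aloud in the scene, so diegetic.
Only (3) is non-diegetic.

3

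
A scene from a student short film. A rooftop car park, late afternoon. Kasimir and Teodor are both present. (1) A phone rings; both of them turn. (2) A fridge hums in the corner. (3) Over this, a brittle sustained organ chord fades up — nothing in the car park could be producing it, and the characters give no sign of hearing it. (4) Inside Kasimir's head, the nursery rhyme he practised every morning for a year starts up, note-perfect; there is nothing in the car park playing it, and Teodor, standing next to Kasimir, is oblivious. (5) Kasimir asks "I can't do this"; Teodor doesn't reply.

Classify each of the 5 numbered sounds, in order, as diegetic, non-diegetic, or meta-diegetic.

diegetic, diegetic, non-diegetic, meta-diegetic, diegetic

Sound (1): the sound comes from a phone physically present in the location, so diegetic.
Sound (2): it's the actual ambient sound of the location, so diegetic.
(3) is non-diegetic: nothing in the car park produces it and the characters don't hear it — pure soundtrack.
(4) remembered music, private to Kasimir — Teodor is oblivious because it isn't in the room → meta-diegetic.
Sound (5): spoken by a character present in the story world, so diegetic.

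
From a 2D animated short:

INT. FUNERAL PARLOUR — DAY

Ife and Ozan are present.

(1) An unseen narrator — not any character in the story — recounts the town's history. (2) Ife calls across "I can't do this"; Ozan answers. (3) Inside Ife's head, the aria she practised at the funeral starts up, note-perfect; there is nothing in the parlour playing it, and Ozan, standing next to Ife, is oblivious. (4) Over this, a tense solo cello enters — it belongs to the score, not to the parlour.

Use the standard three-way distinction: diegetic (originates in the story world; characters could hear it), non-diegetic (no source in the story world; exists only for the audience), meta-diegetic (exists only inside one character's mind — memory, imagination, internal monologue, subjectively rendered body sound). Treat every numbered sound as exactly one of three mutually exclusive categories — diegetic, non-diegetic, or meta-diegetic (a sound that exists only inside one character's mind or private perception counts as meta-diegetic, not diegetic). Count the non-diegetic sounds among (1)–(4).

2

(1) the narrator exists outside the story world, addressing only the audience → non-diegetic.
(2) on-screen dialogue — Ife speaks and Ozan is there to hear → diegetic.
(3) is meta-diegetic: the music is a memory playing inside Ife's mind alone; no real-world source, Ozan can't hear it.
Sound (4): score with no on-screen or off-screen source; it exists for the audience alone, so non-diegetic.
So 2 of the 4 are non-diegetic: (1), (4).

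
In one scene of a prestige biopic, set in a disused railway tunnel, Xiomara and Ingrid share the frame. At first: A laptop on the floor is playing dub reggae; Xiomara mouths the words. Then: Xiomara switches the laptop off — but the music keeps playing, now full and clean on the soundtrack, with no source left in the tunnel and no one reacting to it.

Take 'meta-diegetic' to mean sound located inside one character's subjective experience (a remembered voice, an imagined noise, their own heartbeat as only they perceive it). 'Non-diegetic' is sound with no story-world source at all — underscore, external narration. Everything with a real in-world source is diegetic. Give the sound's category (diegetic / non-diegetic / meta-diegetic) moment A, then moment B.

Moment A: a laptop is a real in-scene source and Xiomara reacts to it → diegetic.
Moment B: there is no longer any in-world source and no one can hear it — it has become underscore → non-diegetic.

diegetic, non-diegetic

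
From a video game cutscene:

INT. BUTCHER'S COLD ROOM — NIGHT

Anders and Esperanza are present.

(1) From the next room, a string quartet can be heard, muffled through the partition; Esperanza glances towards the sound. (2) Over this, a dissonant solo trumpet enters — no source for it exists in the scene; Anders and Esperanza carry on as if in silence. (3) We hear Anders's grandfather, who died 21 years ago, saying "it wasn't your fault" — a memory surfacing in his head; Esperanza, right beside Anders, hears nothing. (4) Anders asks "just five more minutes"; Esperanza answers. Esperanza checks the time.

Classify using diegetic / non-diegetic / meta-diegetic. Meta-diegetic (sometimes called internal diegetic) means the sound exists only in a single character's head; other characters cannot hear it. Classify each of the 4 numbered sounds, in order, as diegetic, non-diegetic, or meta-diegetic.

(1) the music has an off-screen but real-world source and a character hears it → diegetic.
Sound (2): score with no on-screen or off-screen source; it exists for the audience alone, so non-diegetic.
Sound (3): a remembered line, private to Anders — not present in the room, not audible to Esperanza, so meta-diegetic.
(4) spoken by a character present in the story world → diegetic.

diegetic, non-diegetic, meta-diegetic, diegetic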